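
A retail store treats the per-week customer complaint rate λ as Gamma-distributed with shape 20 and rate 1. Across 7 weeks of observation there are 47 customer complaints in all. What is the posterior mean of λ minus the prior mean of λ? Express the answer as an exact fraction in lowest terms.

Total count 47 over total exposure 7 weeks.
Conjugate update: add total count to the shape and total exposure to the rate, giving Gamma(67, 8).
Posterior mean = 67/8 = 67/8; prior mean = 20/1 = 20. Difference = 67/8 − 20 = -93/8.

-93/8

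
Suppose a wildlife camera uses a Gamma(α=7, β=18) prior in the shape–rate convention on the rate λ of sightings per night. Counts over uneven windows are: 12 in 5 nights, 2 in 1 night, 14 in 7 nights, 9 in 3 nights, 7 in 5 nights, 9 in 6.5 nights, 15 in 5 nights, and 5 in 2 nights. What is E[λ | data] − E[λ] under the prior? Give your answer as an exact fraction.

143/126

Total count: 12 + 2 + 14 + 9 + 7 + 9 + 15 + 5 = 73.
Total exposure: 5 + 1 + 7 + 3 + 5 + 6.5 + 5 + 2 = 34.5 nights.
The Gamma prior is conjugate for the Poisson rate, so λ | data ~ Gamma(7+73, 18+34.5) = Gamma(80, 105/2).
Posterior mean = 80/(105/2) = 32/21; prior mean = 7/18 = 7/18. Difference = 32/21 − 7/18 = 143/126.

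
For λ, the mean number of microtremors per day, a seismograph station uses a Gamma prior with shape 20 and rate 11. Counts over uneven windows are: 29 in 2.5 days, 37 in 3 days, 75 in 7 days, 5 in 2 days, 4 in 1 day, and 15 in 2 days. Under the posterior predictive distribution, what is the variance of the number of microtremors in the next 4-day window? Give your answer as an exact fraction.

96200/3249

Total count: 29 + 37 + 75 + 5 + 4 + 15 = 165.
Total exposure: 2.5 + 3 + 7 + 2 + 1 + 2 = 17.5 days.
The Gamma prior is conjugate for the Poisson rate, so λ | data ~ Gamma(20+165, 11+17.5) = Gamma(185, 57/2).
The posterior predictive for a window of length T is Negative Binomial with variance T·α'·(β'+T)/β'² = 4·185·(65/2)/(3249/4) = 96200/3249.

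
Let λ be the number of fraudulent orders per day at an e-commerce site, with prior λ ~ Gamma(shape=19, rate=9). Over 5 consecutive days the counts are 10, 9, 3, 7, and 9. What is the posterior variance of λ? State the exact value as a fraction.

Total count: 10 + 9 + 3 + 7 + 9 = 38.
Total exposure: 5 days.
By Gamma–Poisson conjugacy, the posterior is Gamma(α + Σx, β + Σt) = Gamma(19 + 38, 9 + 5) = Gamma(57, 14).
Posterior variance = α'/β'² = 57/196.

57/196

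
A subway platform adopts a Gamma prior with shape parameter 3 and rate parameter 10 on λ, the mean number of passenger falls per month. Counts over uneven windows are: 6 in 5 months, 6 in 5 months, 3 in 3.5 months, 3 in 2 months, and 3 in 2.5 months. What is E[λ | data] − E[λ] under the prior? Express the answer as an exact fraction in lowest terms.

39/70

Total count: 6 + 6 + 3 + 3 + 3 = 21.
Total exposure: 5 + 5 + 3.5 + 2 + 2.5 = 18 months.
Gamma(α, β) with Poisson data over total exposure Σt gives posterior Gamma(α+Σx, β+Σt) = Gamma(24, 28).
Posterior mean = 24/28 = 6/7; prior mean = 3/10 = 3/10. Difference = 6/7 − 3/10 = 39/70.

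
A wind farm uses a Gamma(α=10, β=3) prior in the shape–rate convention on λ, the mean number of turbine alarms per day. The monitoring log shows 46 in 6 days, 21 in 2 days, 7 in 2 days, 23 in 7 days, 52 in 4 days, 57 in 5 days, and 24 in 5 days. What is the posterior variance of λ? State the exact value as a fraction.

60/289

Total count: 46 + 21 + 7 + 23 + 52 + 57 + 24 = 230.
Total exposure: 6 + 2 + 2 + 7 + 4 + 5 + 5 = 31 days.
Conjugate update: add total count to the shape and total exposure to the rate, giving Gamma(240, 34).
Posterior variance = α'/β'² = 240/1156 = 60/289.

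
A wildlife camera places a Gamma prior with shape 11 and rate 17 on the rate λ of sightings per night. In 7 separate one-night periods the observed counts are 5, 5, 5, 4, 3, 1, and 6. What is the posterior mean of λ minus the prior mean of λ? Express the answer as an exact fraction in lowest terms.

52/51

Total count: 5 + 5 + 5 + 4 + 3 + 1 + 6 = 29.
Total exposure: 7 nights.
Conjugate update: add total count to the shape and total exposure to the rate, giving Gamma(40, 24).
Posterior mean = 40/24 = 5/3; prior mean = 11/17 = 11/17. Difference = 5/3 − 11/17 = 52/51.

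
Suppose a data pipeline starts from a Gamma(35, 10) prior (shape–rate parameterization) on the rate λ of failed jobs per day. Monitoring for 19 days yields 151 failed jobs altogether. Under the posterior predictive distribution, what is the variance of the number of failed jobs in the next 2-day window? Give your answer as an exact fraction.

11532/841

Total count 151 over total exposure 19 days.
Posterior: α' = 35 + 151 = 186, β' = 10 + 19 = 29.
The posterior predictive for a window of length T is Negative Binomial with variance T·α'·(β'+T)/β'² = 2·186·31/841 = 11532/841.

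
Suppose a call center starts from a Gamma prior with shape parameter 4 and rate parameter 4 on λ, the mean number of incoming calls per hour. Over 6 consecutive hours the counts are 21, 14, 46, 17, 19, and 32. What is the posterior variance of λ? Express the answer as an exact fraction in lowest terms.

Total count: 21 + 14 + 46 + 17 + 19 + 32 = 149.
Total exposure: 6 hours.
Gamma(α, β) with Poisson data over total exposure Σt gives posterior Gamma(α+Σx, β+Σt) = Gamma(153, 10).
Posterior variance = α'/β'² = 153/100.

153/100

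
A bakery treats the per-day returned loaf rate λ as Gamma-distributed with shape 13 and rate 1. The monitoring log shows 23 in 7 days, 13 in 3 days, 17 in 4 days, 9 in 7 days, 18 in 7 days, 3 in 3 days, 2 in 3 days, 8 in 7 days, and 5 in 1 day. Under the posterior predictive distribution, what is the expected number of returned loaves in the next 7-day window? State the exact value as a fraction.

Total count: 23 + 13 + 17 + 9 + 18 + 3 + 2 + 8 + 5 = 98.
Total exposure: 7 + 3 + 4 + 7 + 7 + 3 + 3 + 7 + 1 = 42 days.
The Gamma prior is conjugate for the Poisson rate, so λ | data ~ Gamma(13+98, 1+42) = Gamma(111, 43).
Predictive mean over a 7-day window = T·E[λ|data] = 7·111/43 = 777/43.

777/43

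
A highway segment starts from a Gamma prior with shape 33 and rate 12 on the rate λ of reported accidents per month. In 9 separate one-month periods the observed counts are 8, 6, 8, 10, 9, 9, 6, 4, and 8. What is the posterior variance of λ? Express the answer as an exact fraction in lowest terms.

101/441

Total count: 8 + 6 + 8 + 10 + 9 + 9 + 6 + 4 + 8 = 68.
Total exposure: 9 months.
Posterior: α' = 33 + 68 = 101, β' = 12 + 9 = 21.
Posterior variance = α'/β'² = 101/441.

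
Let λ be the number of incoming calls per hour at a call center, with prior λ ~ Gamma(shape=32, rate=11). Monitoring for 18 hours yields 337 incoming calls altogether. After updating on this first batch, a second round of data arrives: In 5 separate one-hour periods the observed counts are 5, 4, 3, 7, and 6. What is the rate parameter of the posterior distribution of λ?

Total count 337 over total exposure 18 hours.
After the first batch: Gamma(32 + 337, 11 + 18) = Gamma(369, 29).
Total count: 5 + 4 + 3 + 7 + 6 = 25.
Total exposure: 5 hours.
After the second batch: Gamma(369 + 25, 29 + 5) = Gamma(394, 34).

34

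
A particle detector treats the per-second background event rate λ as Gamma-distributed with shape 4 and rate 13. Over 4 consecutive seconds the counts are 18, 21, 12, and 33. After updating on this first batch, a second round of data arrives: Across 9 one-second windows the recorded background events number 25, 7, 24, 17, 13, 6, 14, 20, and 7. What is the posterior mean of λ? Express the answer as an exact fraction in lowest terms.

17/2

Total count: 18 + 21 + 12 + 33 = 84.
Total exposure: 4 seconds.
After the first batch: Gamma(4 + 84, 13 + 4) = Gamma(88, 17).
Total count: 25 + 7 + 24 + 17 + 13 + 6 + 14 + 20 + 7 = 133.
Total exposure: 9 seconds.
After the second batch: Gamma(88 + 133, 17 + 9) = Gamma(221, 26).
Posterior mean = α'/β' = 221/26 = 17/2.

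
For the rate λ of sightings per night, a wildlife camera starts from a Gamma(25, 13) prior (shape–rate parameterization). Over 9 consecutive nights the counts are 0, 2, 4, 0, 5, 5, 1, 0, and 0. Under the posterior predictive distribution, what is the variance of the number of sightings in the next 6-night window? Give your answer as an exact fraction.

Total count: 0 + 2 + 4 + 0 + 5 + 5 + 1 + 0 + 0 = 17.
Total exposure: 9 nights.
The Gamma prior is conjugate for the Poisson rate, so λ | data ~ Gamma(25+17, 13+9) = Gamma(42, 22).
The posterior predictive for a window of length T is Negative Binomial with variance T·α'·(β'+T)/β'² = 6·42·28/484 = 1764/121.

1764/121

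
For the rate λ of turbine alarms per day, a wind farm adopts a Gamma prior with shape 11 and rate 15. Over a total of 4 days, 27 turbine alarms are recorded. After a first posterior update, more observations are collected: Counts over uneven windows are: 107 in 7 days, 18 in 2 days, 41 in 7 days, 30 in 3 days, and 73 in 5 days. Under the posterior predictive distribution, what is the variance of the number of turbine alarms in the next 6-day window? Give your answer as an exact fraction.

Total count 27 over total exposure 4 days.
After the first batch: Gamma(11 + 27, 15 + 4) = Gamma(38, 19).
Total count: 107 + 18 + 41 + 30 + 73 = 269.
Total exposure: 7 + 2 + 7 + 3 + 5 = 24 days.
After the second batch: Gamma(38 + 269, 19 + 24) = Gamma(307, 43).
The posterior predictive for a window of length T is Negative Binomial with variance T·α'·(β'+T)/β'² = 6·307·49/1849 = 90258/1849.

90258/1849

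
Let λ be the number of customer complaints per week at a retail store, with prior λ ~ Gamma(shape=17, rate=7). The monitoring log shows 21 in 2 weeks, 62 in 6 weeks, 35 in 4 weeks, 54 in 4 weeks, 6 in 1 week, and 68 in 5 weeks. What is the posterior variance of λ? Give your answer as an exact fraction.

Total count: 21 + 62 + 35 + 54 + 6 + 68 = 246.
Total exposure: 2 + 6 + 4 + 4 + 1 + 5 = 22 weeks.
Posterior: α' = 17 + 246 = 263, β' = 7 + 22 = 29.
Posterior variance = α'/β'² = 263/841.

263/841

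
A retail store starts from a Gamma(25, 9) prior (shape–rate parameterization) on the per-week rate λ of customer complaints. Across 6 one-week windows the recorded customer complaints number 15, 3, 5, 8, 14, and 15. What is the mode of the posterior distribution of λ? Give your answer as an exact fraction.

Total count: 15 + 3 + 5 + 8 + 14 + 15 = 60.
Total exposure: 6 weeks.
Conjugate update: add total count to the shape and total exposure to the rate, giving Gamma(85, 15).
Posterior mode = (α'−1)/β' = 84/15 = 28/5.

28/5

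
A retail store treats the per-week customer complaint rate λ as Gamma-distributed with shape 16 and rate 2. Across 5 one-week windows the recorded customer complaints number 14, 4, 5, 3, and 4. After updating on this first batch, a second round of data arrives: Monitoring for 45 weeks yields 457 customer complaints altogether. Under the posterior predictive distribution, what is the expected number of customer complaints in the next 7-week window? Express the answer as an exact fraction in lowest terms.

Total count: 14 + 4 + 5 + 3 + 4 = 30.
Total exposure: 5 weeks.
After the first batch: Gamma(16 + 30, 2 + 5) = Gamma(46, 7).
Total count 457 over total exposure 45 weeks.
After the second batch: Gamma(46 + 457, 7 + 45) = Gamma(503, 52).
Predictive mean over a 7-week window = T·E[λ|data] = 7·503/52 = 3521/52.

3521/52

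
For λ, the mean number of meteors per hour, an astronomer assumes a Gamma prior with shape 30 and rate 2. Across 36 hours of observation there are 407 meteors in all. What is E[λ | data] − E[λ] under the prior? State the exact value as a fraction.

-7/2

Total count 407 over total exposure 36 hours.
Gamma(α, β) with Poisson data over total exposure Σt gives posterior Gamma(α+Σx, β+Σt) = Gamma(437, 38).
Posterior mean = 437/38 = 23/2; prior mean = 30/2 = 15. Difference = 23/2 − 15 = -7/2.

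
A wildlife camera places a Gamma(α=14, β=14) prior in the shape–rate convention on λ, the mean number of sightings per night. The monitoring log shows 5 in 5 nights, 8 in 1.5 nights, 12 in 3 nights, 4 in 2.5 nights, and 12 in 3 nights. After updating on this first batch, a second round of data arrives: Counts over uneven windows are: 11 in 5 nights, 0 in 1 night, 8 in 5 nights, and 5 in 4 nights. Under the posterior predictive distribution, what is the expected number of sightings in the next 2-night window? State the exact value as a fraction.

Total count: 5 + 8 + 12 + 4 + 12 = 41.
Total exposure: 5 + 1.5 + 3 + 2.5 + 3 = 15 nights.
After the first batch: Gamma(14 + 41, 14 + 15) = Gamma(55, 29).
Total count: 11 + 0 + 8 + 5 = 24.
Total exposure: 5 + 1 + 5 + 4 = 15 nights.
After the second batch: Gamma(55 + 24, 29 + 15) = Gamma(79, 44).
Predictive mean over a 2-night window = T·E[λ|data] = 2·79/44 = 79/22.

79/22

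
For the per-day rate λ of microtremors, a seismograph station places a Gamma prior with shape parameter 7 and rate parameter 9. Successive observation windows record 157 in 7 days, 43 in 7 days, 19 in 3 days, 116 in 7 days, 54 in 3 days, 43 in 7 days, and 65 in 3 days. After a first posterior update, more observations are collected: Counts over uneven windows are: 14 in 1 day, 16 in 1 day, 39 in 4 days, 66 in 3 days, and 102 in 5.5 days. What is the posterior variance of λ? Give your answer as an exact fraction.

Total count: 157 + 43 + 19 + 116 + 54 + 43 + 65 = 497.
Total exposure: 7 + 7 + 3 + 7 + 3 + 7 + 3 = 37 days.
After the first batch: Gamma(7 + 497, 9 + 37) = Gamma(504, 46).
Total count: 14 + 16 + 39 + 66 + 102 = 237.
Total exposure: 1 + 1 + 4 + 3 + 5.5 = 14.5 days.
After the second batch: Gamma(504 + 237, 46 + 14.5) = Gamma(741, 121/2).
Posterior variance = α'/β'² = 741/(14641/4) = 2964/14641.

2964/14641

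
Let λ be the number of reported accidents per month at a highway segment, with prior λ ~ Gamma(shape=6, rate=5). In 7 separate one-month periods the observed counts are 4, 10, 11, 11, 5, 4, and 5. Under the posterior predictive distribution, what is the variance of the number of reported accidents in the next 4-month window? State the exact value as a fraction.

Total count: 4 + 10 + 11 + 11 + 5 + 4 + 5 = 50.
Total exposure: 7 months.
The Gamma prior is conjugate for the Poisson rate, so λ | data ~ Gamma(6+50, 5+7) = Gamma(56, 12).
The posterior predictive for a window of length T is Negative Binomial with variance T·α'·(β'+T)/β'² = 4·56·16/144 = 224/9.

224/9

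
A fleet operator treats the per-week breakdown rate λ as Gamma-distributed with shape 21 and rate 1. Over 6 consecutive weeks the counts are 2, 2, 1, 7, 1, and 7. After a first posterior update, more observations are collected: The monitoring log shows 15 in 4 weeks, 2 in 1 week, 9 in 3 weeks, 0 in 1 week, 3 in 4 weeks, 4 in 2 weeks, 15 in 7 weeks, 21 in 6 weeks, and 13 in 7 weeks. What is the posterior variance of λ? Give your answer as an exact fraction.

41/588

Total count: 2 + 2 + 1 + 7 + 1 + 7 = 20.
Total exposure: 6 weeks.
After the first batch: Gamma(21 + 20, 1 + 6) = Gamma(41, 7).
Total count: 15 + 2 + 9 + 0 + 3 + 4 + 15 + 21 + 13 = 82.
Total exposure: 4 + 1 + 3 + 1 + 4 + 2 + 7 + 6 + 7 = 35 weeks.
After the second batch: Gamma(41 + 82, 7 + 35) = Gamma(123, 42).
Posterior variance = α'/β'² = 123/1764 = 41/588.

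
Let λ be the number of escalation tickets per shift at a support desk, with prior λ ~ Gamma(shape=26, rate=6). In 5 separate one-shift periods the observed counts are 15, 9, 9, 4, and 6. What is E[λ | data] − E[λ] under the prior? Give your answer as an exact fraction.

64/33

Total count: 15 + 9 + 9 + 4 + 6 = 43.
Total exposure: 5 shifts.
Gamma(α, β) with Poisson data over total exposure Σt gives posterior Gamma(α+Σx, β+Σt) = Gamma(69, 11).
Posterior mean = 69/11 = 69/11; prior mean = 26/6 = 13/3. Difference = 69/11 − 13/3 = 64/33.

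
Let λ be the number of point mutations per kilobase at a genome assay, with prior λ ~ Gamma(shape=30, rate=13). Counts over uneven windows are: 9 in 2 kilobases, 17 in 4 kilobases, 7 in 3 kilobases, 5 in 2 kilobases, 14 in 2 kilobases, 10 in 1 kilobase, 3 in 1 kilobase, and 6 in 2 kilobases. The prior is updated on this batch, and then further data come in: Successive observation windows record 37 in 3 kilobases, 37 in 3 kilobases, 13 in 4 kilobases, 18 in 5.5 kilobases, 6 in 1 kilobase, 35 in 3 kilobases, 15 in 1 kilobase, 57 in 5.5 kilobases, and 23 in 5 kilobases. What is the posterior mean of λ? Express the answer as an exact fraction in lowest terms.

Total count: 9 + 17 + 7 + 5 + 14 + 10 + 3 + 6 = 71.
Total exposure: 2 + 4 + 3 + 2 + 2 + 1 + 1 + 2 = 17 kilobases.
After the first batch: Gamma(30 + 71, 13 + 17) = Gamma(101, 30).
Total count: 37 + 37 + 13 + 18 + 6 + 35 + 15 + 57 + 23 = 241.
Total exposure: 3 + 3 + 4 + 5.5 + 1 + 3 + 1 + 5.5 + 5 = 31 kilobases.
After the second batch: Gamma(101 + 241, 30 + 31) = Gamma(342, 61).
Posterior mean = α'/β' = 342/61.

342/61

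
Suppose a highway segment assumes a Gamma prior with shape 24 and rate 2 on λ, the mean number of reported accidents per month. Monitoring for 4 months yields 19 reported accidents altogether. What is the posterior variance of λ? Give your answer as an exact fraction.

43/36

Total count 19 over total exposure 4 months.
By Gamma–Poisson conjugacy, the posterior is Gamma(α + Σx, β + Σt) = Gamma(24 + 19, 2 + 4) = Gamma(43, 6).
Posterior variance = α'/β'² = 43/36.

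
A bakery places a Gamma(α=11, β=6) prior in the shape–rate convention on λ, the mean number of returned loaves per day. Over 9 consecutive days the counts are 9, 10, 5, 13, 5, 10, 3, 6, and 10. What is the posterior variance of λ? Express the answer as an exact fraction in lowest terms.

82/225

Total count: 9 + 10 + 5 + 13 + 5 + 10 + 3 + 6 + 10 = 71.
Total exposure: 9 days.
Gamma(α, β) with Poisson data over total exposure Σt gives posterior Gamma(α+Σx, β+Σt) = Gamma(82, 15).
Posterior variance = α'/β'² = 82/225.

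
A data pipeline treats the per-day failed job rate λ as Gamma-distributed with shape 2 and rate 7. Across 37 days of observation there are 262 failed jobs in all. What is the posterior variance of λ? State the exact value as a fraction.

3/22

Total count 262 over total exposure 37 days.
By Gamma–Poisson conjugacy, the posterior is Gamma(α + Σx, β + Σt) = Gamma(2 + 262, 7 + 37) = Gamma(264, 44).
Posterior variance = α'/β'² = 264/1936 = 3/22.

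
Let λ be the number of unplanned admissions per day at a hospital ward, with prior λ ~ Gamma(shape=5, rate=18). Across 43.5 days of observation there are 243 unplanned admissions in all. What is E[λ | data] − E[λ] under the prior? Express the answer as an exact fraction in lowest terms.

Total count 243 over total exposure 43.5 days.
The Gamma prior is conjugate for the Poisson rate, so λ | data ~ Gamma(5+243, 18+43.5) = Gamma(248, 123/2).
Posterior mean = 248/(123/2) = 496/123; prior mean = 5/18 = 5/18. Difference = 496/123 − 5/18 = 2771/738.

2771/738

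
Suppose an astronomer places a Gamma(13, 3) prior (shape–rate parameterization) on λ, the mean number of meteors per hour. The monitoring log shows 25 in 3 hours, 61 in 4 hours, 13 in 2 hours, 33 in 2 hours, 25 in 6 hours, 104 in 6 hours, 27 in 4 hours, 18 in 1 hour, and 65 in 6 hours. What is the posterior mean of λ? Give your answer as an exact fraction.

384/37

Total count: 25 + 61 + 13 + 33 + 25 + 104 + 27 + 18 + 65 = 371.
Total exposure: 3 + 4 + 2 + 2 + 6 + 6 + 4 + 1 + 6 = 34 hours.
Conjugate update: add total count to the shape and total exposure to the rate, giving Gamma(384, 37).
Posterior mean = α'/β' = 384/37.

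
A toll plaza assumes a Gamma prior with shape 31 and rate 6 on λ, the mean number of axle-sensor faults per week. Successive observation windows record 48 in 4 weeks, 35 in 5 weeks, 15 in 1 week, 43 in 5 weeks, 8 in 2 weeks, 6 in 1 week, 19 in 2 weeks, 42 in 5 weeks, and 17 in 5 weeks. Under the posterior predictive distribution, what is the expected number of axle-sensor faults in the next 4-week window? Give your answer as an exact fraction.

88/3

Total count: 48 + 35 + 15 + 43 + 8 + 6 + 19 + 42 + 17 = 233.
Total exposure: 4 + 5 + 1 + 5 + 2 + 1 + 2 + 5 + 5 = 30 weeks.
Gamma(α, β) with Poisson data over total exposure Σt gives posterior Gamma(α+Σx, β+Σt) = Gamma(264, 36).
Predictive mean over a 4-week window = T·E[λ|data] = 4·264/36 = 88/3.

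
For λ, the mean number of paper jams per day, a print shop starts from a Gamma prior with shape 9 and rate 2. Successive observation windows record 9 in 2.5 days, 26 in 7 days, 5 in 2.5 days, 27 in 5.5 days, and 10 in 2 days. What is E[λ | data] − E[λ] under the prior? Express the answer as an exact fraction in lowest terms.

Total count: 9 + 26 + 5 + 27 + 10 = 77.
Total exposure: 2.5 + 7 + 2.5 + 5.5 + 2 = 19.5 days.
Conjugate update: add total count to the shape and total exposure to the rate, giving Gamma(86, 43/2).
Posterior mean = 86/(43/2) = 4; prior mean = 9/2 = 9/2. Difference = 4 − 9/2 = -1/2.

-1/2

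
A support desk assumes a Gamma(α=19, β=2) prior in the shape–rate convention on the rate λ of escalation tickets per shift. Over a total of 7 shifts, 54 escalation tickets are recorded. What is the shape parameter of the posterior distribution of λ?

Total count 54 over total exposure 7 shifts.
Conjugate update: add total count to the shape and total exposure to the rate, giving Gamma(73, 9).

73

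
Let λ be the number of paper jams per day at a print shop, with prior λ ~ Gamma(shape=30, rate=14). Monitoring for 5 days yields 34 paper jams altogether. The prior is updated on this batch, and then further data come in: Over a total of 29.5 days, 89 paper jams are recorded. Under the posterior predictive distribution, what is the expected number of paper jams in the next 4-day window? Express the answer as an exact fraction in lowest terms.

Total count 34 over total exposure 5 days.
After the first batch: Gamma(30 + 34, 14 + 5) = Gamma(64, 19).
Total count 89 over total exposure 29.5 days.
After the second batch: Gamma(64 + 89, 19 + 29.5) = Gamma(153, 97/2).
Predictive mean over a 4-day window = T·E[λ|data] = 4·153/(97/2) = 1224/97.

1224/97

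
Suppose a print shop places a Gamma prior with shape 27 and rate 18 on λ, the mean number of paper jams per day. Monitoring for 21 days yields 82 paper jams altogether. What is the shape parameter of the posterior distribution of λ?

109

Total count 82 over total exposure 21 days.
By Gamma–Poisson conjugacy, the posterior is Gamma(α + Σx, β + Σt) = Gamma(27 + 82, 18 + 21) = Gamma(109, 39).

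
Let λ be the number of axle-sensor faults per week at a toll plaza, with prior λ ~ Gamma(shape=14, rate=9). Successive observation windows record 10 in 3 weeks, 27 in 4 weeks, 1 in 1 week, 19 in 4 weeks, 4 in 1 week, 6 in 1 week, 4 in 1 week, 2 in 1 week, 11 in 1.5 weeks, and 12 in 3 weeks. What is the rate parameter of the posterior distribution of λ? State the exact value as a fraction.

59/2

Total count: 10 + 27 + 1 + 19 + 4 + 6 + 4 + 2 + 11 + 12 = 96.
Total exposure: 3 + 4 + 1 + 4 + 1 + 1 + 1 + 1 + 1.5 + 3 = 20.5 weeks.
Gamma(α, β) with Poisson data over total exposure Σt gives posterior Gamma(α+Σx, β+Σt) = Gamma(110, 59/2).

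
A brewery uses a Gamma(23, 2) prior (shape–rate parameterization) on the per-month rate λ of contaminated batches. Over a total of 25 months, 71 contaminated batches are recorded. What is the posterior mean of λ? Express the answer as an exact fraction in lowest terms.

94/27

Total count 71 over total exposure 25 months.
Posterior: α' = 23 + 71 = 94, β' = 2 + 25 = 27.
Posterior mean = α'/β' = 94/27.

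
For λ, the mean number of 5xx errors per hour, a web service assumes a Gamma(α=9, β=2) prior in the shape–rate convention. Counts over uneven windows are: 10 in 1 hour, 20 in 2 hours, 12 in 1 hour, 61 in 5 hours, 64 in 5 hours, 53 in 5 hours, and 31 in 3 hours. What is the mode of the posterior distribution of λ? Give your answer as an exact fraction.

259/24

Total count: 10 + 20 + 12 + 61 + 64 + 53 + 31 = 251.
Total exposure: 1 + 2 + 1 + 5 + 5 + 5 + 3 = 22 hours.
The Gamma prior is conjugate for the Poisson rate, so λ | data ~ Gamma(9+251, 2+22) = Gamma(260, 24).
Posterior mode = (α'−1)/β' = 259/24.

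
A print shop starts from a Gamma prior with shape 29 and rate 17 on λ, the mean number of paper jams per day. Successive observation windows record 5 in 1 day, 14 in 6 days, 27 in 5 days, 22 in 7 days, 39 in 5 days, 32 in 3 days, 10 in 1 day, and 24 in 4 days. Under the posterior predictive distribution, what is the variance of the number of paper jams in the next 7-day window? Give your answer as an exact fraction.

Total count: 5 + 14 + 27 + 22 + 39 + 32 + 10 + 24 = 173.
Total exposure: 1 + 6 + 5 + 7 + 5 + 3 + 1 + 4 = 32 days.
Gamma(α, β) with Poisson data over total exposure Σt gives posterior Gamma(α+Σx, β+Σt) = Gamma(202, 49).
The posterior predictive for a window of length T is Negative Binomial with variance T·α'·(β'+T)/β'² = 7·202·56/2401 = 1616/49.

1616/49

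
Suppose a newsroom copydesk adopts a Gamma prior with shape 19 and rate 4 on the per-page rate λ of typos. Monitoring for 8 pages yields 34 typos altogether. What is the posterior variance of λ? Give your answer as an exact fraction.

Total count 34 over total exposure 8 pages.
The Gamma prior is conjugate for the Poisson rate, so λ | data ~ Gamma(19+34, 4+8) = Gamma(53, 12).
Posterior variance = α'/β'² = 53/144.

53/144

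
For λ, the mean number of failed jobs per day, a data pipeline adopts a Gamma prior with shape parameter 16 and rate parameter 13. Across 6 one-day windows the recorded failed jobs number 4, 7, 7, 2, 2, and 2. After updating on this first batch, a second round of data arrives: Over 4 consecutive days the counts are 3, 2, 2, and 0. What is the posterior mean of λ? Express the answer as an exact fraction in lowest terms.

Total count: 4 + 7 + 7 + 2 + 2 + 2 = 24.
Total exposure: 6 days.
After the first batch: Gamma(16 + 24, 13 + 6) = Gamma(40, 19).
Total count: 3 + 2 + 2 + 0 = 7.
Total exposure: 4 days.
After the second batch: Gamma(40 + 7, 19 + 4) = Gamma(47, 23).
Posterior mean = α'/β' = 47/23.

47/23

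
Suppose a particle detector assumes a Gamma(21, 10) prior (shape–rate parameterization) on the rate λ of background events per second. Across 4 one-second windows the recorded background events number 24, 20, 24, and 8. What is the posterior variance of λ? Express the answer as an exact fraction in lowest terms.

Total count: 24 + 20 + 24 + 8 = 76.
Total exposure: 4 seconds.
Posterior: α' = 21 + 76 = 97, β' = 10 + 4 = 14.
Posterior variance = α'/β'² = 97/196.

97/196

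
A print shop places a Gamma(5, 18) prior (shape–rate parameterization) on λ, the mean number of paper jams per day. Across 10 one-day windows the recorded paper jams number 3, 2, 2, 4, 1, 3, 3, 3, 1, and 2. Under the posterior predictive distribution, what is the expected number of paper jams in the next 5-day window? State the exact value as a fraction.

Total count: 3 + 2 + 2 + 4 + 1 + 3 + 3 + 3 + 1 + 2 = 24.
Total exposure: 10 days.
The Gamma prior is conjugate for the Poisson rate, so λ | data ~ Gamma(5+24, 18+10) = Gamma(29, 28).
Predictive mean over a 5-day window = T·E[λ|data] = 5·29/28 = 145/28.

145/28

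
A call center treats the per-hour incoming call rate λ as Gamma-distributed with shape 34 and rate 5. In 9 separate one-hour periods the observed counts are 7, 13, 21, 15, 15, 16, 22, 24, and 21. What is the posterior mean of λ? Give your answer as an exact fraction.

Total count: 7 + 13 + 21 + 15 + 15 + 16 + 22 + 24 + 21 = 154.
Total exposure: 9 hours.
By Gamma–Poisson conjugacy, the posterior is Gamma(α + Σx, β + Σt) = Gamma(34 + 154, 5 + 9) = Gamma(188, 14).
Posterior mean = α'/β' = 188/14 = 94/7.

94/7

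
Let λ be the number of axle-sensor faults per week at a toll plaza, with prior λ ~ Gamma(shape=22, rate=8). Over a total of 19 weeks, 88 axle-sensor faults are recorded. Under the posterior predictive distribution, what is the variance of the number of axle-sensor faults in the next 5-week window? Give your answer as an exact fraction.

Total count 88 over total exposure 19 weeks.
Gamma(α, β) with Poisson data over total exposure Σt gives posterior Gamma(α+Σx, β+Σt) = Gamma(110, 27).
The posterior predictive for a window of length T is Negative Binomial with variance T·α'·(β'+T)/β'² = 5·110·32/729 = 17600/729.

17600/729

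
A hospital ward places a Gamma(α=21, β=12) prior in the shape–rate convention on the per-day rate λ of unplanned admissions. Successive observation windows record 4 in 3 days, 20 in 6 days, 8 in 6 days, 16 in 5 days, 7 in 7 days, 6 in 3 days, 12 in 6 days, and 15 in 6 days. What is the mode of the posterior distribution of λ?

Total count: 4 + 20 + 8 + 16 + 7 + 6 + 12 + 15 = 88.
Total exposure: 3 + 6 + 6 + 5 + 7 + 3 + 6 + 6 = 42 days.
Gamma(α, β) with Poisson data over total exposure Σt gives posterior Gamma(α+Σx, β+Σt) = Gamma(109, 54).
Posterior mode = (α'−1)/β' = 108/54 = 2.

2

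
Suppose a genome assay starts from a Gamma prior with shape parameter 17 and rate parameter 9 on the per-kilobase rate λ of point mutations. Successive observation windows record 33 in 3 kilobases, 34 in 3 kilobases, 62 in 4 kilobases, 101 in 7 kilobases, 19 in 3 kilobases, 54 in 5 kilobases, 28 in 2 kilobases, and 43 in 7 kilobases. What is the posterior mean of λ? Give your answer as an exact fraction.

Total count: 33 + 34 + 62 + 101 + 19 + 54 + 28 + 43 = 374.
Total exposure: 3 + 3 + 4 + 7 + 3 + 5 + 2 + 7 = 34 kilobases.
Conjugate update: add total count to the shape and total exposure to the rate, giving Gamma(391, 43).
Posterior mean = α'/β' = 391/43.

391/43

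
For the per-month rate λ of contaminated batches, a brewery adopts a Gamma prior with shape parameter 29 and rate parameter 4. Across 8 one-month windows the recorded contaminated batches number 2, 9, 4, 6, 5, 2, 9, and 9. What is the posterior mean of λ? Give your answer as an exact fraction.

Total count: 2 + 9 + 4 + 6 + 5 + 2 + 9 + 9 = 46.
Total exposure: 8 months.
Conjugate update: add total count to the shape and total exposure to the rate, giving Gamma(75, 12).
Posterior mean = α'/β' = 75/12 = 25/4.

25/4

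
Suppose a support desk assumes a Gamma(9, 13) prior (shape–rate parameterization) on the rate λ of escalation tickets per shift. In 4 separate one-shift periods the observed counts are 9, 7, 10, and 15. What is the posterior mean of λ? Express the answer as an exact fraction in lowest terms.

Total count: 9 + 7 + 10 + 15 = 41.
Total exposure: 4 shifts.
By Gamma–Poisson conjugacy, the posterior is Gamma(α + Σx, β + Σt) = Gamma(9 + 41, 13 + 4) = Gamma(50, 17).
Posterior mean = α'/β' = 50/17.

50/17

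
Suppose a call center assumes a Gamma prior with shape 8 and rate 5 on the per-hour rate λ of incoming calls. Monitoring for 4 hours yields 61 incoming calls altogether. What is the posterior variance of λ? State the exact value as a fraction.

Total count 61 over total exposure 4 hours.
By Gamma–Poisson conjugacy, the posterior is Gamma(α + Σx, β + Σt) = Gamma(8 + 61, 5 + 4) = Gamma(69, 9).
Posterior variance = α'/β'² = 69/81 = 23/27.

23/27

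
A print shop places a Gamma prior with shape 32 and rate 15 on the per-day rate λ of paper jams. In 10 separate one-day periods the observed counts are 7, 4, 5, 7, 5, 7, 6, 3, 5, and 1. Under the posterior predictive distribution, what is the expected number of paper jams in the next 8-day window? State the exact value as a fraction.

Total count: 7 + 4 + 5 + 7 + 5 + 7 + 6 + 3 + 5 + 1 = 50.
Total exposure: 10 days.
Gamma(α, β) with Poisson data over total exposure Σt gives posterior Gamma(α+Σx, β+Σt) = Gamma(82, 25).
Predictive mean over an 8-day window = T·E[λ|data] = 8·82/25 = 656/25.

656/25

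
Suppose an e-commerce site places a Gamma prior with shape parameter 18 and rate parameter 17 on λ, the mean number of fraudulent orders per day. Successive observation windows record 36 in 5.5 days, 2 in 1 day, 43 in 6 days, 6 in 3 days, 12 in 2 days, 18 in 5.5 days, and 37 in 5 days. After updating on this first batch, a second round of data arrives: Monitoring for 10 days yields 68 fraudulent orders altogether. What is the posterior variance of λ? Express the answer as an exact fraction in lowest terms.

48/605

Total count: 36 + 2 + 43 + 6 + 12 + 18 + 37 = 154.
Total exposure: 5.5 + 1 + 6 + 3 + 2 + 5.5 + 5 = 28 days.
After the first batch: Gamma(18 + 154, 17 + 28) = Gamma(172, 45).
Total count 68 over total exposure 10 days.
After the second batch: Gamma(172 + 68, 45 + 10) = Gamma(240, 55).
Posterior variance = α'/β'² = 240/3025 = 48/605.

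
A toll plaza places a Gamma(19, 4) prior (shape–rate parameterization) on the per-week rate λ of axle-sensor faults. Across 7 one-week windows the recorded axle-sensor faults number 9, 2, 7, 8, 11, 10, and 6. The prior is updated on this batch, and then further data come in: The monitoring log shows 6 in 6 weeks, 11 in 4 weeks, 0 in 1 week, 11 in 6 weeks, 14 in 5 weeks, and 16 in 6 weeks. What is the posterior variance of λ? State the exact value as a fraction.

10/117

Total count: 9 + 2 + 7 + 8 + 11 + 10 + 6 = 53.
Total exposure: 7 weeks.
After the first batch: Gamma(19 + 53, 4 + 7) = Gamma(72, 11).
Total count: 6 + 11 + 0 + 11 + 14 + 16 = 58.
Total exposure: 6 + 4 + 1 + 6 + 5 + 6 = 28 weeks.
After the second batch: Gamma(72 + 58, 11 + 28) = Gamma(130, 39).
Posterior variance = α'/β'² = 130/1521 = 10/117.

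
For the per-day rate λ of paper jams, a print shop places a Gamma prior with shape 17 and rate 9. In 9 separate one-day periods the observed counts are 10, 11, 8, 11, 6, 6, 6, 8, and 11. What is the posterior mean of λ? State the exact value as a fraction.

Total count: 10 + 11 + 8 + 11 + 6 + 6 + 6 + 8 + 11 = 77.
Total exposure: 9 days.
By Gamma–Poisson conjugacy, the posterior is Gamma(α + Σx, β + Σt) = Gamma(17 + 77, 9 + 9) = Gamma(94, 18).
Posterior mean = α'/β' = 94/18 = 47/9.

47/9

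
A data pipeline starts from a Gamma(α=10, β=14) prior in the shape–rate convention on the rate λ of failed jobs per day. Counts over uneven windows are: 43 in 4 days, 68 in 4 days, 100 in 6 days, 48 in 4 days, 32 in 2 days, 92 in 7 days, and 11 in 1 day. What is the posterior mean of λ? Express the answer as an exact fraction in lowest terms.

202/21

Total count: 43 + 68 + 100 + 48 + 32 + 92 + 11 = 394.
Total exposure: 4 + 4 + 6 + 4 + 2 + 7 + 1 = 28 days.
By Gamma–Poisson conjugacy, the posterior is Gamma(α + Σx, β + Σt) = Gamma(10 + 394, 14 + 28) = Gamma(404, 42).
Posterior mean = α'/β' = 404/42 = 202/21.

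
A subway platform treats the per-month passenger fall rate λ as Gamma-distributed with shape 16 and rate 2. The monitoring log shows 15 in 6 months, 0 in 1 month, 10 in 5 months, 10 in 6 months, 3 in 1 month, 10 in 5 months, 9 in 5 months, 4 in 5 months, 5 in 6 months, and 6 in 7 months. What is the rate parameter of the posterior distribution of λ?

49

Total count: 15 + 0 + 10 + 10 + 3 + 10 + 9 + 4 + 5 + 6 = 72.
Total exposure: 6 + 1 + 5 + 6 + 1 + 5 + 5 + 5 + 6 + 7 = 47 months.
Posterior: α' = 16 + 72 = 88, β' = 2 + 47 = 49.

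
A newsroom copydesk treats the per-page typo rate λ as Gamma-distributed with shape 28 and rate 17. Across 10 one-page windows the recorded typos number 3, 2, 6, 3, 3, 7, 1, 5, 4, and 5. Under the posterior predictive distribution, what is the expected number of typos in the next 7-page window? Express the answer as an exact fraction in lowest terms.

Total count: 3 + 2 + 6 + 3 + 3 + 7 + 1 + 5 + 4 + 5 = 39.
Total exposure: 10 pages.
By Gamma–Poisson conjugacy, the posterior is Gamma(α + Σx, β + Σt) = Gamma(28 + 39, 17 + 10) = Gamma(67, 27).
Predictive mean over a 7-page window = T·E[λ|data] = 7·67/27 = 469/27.

469/27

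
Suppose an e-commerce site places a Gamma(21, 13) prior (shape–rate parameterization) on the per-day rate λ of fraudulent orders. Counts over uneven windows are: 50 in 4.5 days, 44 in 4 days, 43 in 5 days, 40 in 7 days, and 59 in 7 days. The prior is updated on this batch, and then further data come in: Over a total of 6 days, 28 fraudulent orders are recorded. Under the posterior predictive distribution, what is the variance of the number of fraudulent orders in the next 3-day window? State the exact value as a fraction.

18810/961

Total count: 50 + 44 + 43 + 40 + 59 = 236.
Total exposure: 4.5 + 4 + 5 + 7 + 7 = 27.5 days.
After the first batch: Gamma(21 + 236, 13 + 27.5) = Gamma(257, 81/2).
Total count 28 over total exposure 6 days.
After the second batch: Gamma(257 + 28, 81/2 + 6) = Gamma(285, 93/2).
The posterior predictive for a window of length T is Negative Binomial with variance T·α'·(β'+T)/β'² = 3·285·(99/2)/(8649/4) = 18810/961.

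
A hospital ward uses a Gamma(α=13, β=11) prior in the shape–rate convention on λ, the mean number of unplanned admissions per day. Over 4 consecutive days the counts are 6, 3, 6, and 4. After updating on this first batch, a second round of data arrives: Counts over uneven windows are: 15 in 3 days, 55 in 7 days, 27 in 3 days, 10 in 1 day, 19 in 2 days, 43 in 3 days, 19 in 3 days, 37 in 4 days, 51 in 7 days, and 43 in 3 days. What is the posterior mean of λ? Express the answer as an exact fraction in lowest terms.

117/17

Total count: 6 + 3 + 6 + 4 = 19.
Total exposure: 4 days.
After the first batch: Gamma(13 + 19, 11 + 4) = Gamma(32, 15).
Total count: 15 + 55 + 27 + 10 + 19 + 43 + 19 + 37 + 51 + 43 = 319.
Total exposure: 3 + 7 + 3 + 1 + 2 + 3 + 3 + 4 + 7 + 3 = 36 days.
After the second batch: Gamma(32 + 319, 15 + 36) = Gamma(351, 51).
Posterior mean = α'/β' = 351/51 = 117/17.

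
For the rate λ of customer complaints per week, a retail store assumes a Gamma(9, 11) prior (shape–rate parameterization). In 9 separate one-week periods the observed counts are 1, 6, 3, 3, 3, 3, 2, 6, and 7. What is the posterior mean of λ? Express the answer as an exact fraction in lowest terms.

Total count: 1 + 6 + 3 + 3 + 3 + 3 + 2 + 6 + 7 = 34.
Total exposure: 9 weeks.
Gamma(α, β) with Poisson data over total exposure Σt gives posterior Gamma(α+Σx, β+Σt) = Gamma(43, 20).
Posterior mean = α'/β' = 43/20.

43/20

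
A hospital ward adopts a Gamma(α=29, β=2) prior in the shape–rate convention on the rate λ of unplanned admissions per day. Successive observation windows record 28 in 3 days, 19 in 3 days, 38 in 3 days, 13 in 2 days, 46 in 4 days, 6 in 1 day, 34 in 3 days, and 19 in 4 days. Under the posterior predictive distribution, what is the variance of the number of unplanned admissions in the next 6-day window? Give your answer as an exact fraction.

Total count: 28 + 19 + 38 + 13 + 46 + 6 + 34 + 19 = 203.
Total exposure: 3 + 3 + 3 + 2 + 4 + 1 + 3 + 4 = 23 days.
Gamma(α, β) with Poisson data over total exposure Σt gives posterior Gamma(α+Σx, β+Σt) = Gamma(232, 25).
The posterior predictive for a window of length T is Negative Binomial with variance T·α'·(β'+T)/β'² = 6·232·31/625 = 43152/625.

43152/625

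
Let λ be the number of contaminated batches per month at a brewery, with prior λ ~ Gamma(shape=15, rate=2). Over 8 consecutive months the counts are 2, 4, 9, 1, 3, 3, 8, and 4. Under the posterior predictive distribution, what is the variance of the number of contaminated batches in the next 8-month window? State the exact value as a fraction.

1764/25

Total count: 2 + 4 + 9 + 1 + 3 + 3 + 8 + 4 = 34.
Total exposure: 8 months.
Gamma(α, β) with Poisson data over total exposure Σt gives posterior Gamma(α+Σx, β+Σt) = Gamma(49, 10).
The posterior predictive for a window of length T is Negative Binomial with variance T·α'·(β'+T)/β'² = 8·49·18/100 = 1764/25.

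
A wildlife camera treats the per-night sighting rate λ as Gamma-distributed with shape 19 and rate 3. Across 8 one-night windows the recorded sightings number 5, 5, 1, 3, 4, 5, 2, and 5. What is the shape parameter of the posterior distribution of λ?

Total count: 5 + 5 + 1 + 3 + 4 + 5 + 2 + 5 = 30.
Total exposure: 8 nights.
By Gamma–Poisson conjugacy, the posterior is Gamma(α + Σx, β + Σt) = Gamma(19 + 30, 3 + 8) = Gamma(49, 11).

49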